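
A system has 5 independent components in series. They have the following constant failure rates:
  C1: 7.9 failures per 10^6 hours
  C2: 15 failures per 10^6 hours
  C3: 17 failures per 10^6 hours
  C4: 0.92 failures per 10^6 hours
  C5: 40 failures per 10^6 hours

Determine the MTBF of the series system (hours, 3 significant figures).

Series of exponential components: λ_sys = Σ λ_i
λ_sys = 0.0000079 + 0.000015 + 0.000017 + 0.00000092 + 0.000040 = 8.0820e-05 /h
MTBF = 1 / λ_sys = 12400 h

12400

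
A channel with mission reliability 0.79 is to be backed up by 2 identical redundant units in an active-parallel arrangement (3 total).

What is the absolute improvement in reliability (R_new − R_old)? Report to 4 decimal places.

0.2007

R_before = 0.79
R_after = 1 − (1 − 0.79)^3 = 0.9907
ΔR = 0.9907 − 0.79 = 0.2007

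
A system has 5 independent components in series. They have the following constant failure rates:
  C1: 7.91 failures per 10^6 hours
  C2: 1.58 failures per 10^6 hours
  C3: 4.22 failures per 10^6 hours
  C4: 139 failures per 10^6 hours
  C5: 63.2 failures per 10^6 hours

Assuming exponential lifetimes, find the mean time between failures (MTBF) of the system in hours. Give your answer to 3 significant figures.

4630

Series of exponential components: λ_sys = Σ λ_i
λ_sys = 0.00000791 + 0.00000158 + 0.00000422 + 0.000139 + 0.0000632 = 2.1591e-04 /h
MTBF = 1 / λ_sys = 4630 h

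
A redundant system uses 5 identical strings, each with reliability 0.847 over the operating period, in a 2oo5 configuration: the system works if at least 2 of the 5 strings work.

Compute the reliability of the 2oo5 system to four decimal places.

R = Σ_{i=2}^{5} C(5,i) p^i (1−p)^{5−i} with p = 0.847
C(5,2)·0.847^2·0.153^3 = 0.025695
C(5,3)·0.847^3·0.153^2 = 0.142244
C(5,4)·0.847^4·0.153^1 = 0.393727
C(5,5)·0.847^5·0.153^0 = 0.435930
Sum = 0.9976

0.9976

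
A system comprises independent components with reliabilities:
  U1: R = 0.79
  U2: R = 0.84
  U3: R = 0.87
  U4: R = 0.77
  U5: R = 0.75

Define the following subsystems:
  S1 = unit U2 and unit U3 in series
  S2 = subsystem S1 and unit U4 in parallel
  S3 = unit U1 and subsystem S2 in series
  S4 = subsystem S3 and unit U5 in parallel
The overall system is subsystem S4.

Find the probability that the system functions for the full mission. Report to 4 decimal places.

0.9353

Series (U2 and U3): 0.840000 × 0.870000 = 0.730800
Parallel ([0.730800] and U4): 1 − (1 − 0.730800)(1 − 0.770000) = 0.938084
Series (U1 and [0.938084]): 0.790000 × 0.938084 = 0.741086
Parallel ([0.741086] and U5): 1 − (1 − 0.741086)(1 − 0.750000) = 0.9353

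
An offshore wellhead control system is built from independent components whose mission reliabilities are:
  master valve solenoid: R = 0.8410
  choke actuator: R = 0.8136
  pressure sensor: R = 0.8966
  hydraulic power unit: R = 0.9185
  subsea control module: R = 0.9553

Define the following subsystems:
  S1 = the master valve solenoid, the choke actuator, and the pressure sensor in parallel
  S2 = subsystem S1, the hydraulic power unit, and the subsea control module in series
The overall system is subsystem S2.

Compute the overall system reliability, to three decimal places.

Parallel (master valve solenoid, choke actuator, and pressure sensor): 1 − (1 − 0.84100)(1 − 0.81360)(1 − 0.89660) = 0.99694
Series ([0.99694], hydraulic power unit, and subsea control module): 0.99694 × 0.91850 × 0.95530 = 0.875

0.875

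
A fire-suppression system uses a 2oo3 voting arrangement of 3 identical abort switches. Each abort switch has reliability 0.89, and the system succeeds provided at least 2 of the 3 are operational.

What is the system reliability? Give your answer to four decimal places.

0.9664

R = Σ_{i=2}^{3} C(3,i) p^i (1−p)^{3−i} with p = 0.89
C(3,2)·0.89^2·0.11^1 = 0.261393
C(3,3)·0.89^3·0.11^0 = 0.704969
Sum = 0.9664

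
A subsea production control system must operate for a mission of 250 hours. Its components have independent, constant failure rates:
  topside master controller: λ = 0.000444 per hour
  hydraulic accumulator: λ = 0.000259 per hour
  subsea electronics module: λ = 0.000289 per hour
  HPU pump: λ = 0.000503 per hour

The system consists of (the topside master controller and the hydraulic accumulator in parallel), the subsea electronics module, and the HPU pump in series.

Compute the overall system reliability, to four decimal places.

R(topside master controller) = exp(−0.000444 × 250) = 0.894939
R(hydraulic accumulator) = exp(−0.000259 × 250) = 0.937302
R(subsea electronics module) = exp(−0.000289 × 250) = 0.930298
R(HPU pump) = exp(−0.000503 × 250) = 0.881835
Parallel (topside master controller and hydraulic accumulator): 1 − (1 − 0.894939)(1 − 0.937302) = 0.993413
Series ([0.993413], subsea electronics module, and HPU pump): 0.993413 × 0.930298 × 0.881835 = 0.8150

0.8150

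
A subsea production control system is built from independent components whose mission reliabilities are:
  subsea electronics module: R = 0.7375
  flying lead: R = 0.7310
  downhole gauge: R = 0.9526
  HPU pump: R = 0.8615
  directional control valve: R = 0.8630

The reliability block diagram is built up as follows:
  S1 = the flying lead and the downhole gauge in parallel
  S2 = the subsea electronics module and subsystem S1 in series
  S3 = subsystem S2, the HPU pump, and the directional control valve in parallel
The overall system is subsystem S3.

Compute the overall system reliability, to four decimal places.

Parallel (flying lead and downhole gauge): 1 − (1 − 0.731000)(1 − 0.952600) = 0.987249
Series (subsea electronics module and [0.987249]): 0.737500 × 0.987249 = 0.728096
Parallel ([0.728096], HPU pump, and directional control valve): 1 − (1 − 0.728096)(1 − 0.861500)(1 − 0.863000) = 0.9948

0.9948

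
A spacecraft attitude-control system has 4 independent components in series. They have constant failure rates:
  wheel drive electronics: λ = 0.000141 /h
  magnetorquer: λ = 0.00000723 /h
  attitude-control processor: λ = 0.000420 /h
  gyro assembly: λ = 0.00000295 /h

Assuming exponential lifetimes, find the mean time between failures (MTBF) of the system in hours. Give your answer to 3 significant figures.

1750

Series of exponential components: λ_sys = Σ λ_i
λ_sys = 0.000141 + 0.00000723 + 0.000420 + 0.00000295 = 5.7118e-04 /h
MTBF = 1 / λ_sys = 1750 h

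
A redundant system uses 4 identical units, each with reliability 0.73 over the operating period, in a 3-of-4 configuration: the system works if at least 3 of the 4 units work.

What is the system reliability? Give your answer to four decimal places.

R = Σ_{i=3}^{4} C(4,i) p^i (1−p)^{4−i} with p = 0.73
C(4,3)·0.73^3·0.27^1 = 0.420138
C(4,4)·0.73^4·0.27^0 = 0.283982
Sum = 0.7041

0.7041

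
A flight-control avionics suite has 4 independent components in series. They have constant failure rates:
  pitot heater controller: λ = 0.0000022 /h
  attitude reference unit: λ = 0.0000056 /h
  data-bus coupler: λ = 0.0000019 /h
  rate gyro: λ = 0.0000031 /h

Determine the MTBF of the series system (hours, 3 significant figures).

78100

Series of exponential components: λ_sys = Σ λ_i
λ_sys = 0.0000022 + 0.0000056 + 0.0000019 + 0.0000031 = 1.2800e-05 /h
MTBF = 1 / λ_sys = 78100 h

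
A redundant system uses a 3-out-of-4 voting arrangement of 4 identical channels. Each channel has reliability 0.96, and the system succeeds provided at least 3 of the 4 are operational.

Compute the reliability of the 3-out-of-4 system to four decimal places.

R = Σ_{i=3}^{4} C(4,i) p^i (1−p)^{4−i} with p = 0.96
C(4,3)·0.96^3·0.04^1 = 0.141558
C(4,4)·0.96^4·0.04^0 = 0.849347
Sum = 0.9909

0.9909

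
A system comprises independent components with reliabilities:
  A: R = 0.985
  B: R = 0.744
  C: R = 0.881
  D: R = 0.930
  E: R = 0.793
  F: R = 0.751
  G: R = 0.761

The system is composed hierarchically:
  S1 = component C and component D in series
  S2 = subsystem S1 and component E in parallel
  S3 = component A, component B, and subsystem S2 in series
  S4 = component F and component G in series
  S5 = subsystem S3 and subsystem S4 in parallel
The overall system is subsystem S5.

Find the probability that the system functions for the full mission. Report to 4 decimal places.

0.8738

Series (C and D): 0.881000 × 0.930000 = 0.819330
Parallel ([0.819330] and E): 1 − (1 − 0.819330)(1 − 0.793000) = 0.962601
Series (A, B, and [0.962601]): 0.985000 × 0.744000 × 0.962601 = 0.705433
Series (F and G): 0.751000 × 0.761000 = 0.571511
Parallel ([0.705433] and [0.571511]): 1 − (1 − 0.705433)(1 − 0.571511) = 0.8738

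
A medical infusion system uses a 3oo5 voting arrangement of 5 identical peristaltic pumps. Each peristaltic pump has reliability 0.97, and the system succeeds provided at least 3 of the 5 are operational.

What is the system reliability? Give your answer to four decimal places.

R = Σ_{i=3}^{5} C(5,i) p^i (1−p)^{5−i} with p = 0.97
C(5,3)·0.97^3·0.03^2 = 0.008214
C(5,4)·0.97^4·0.03^1 = 0.132794
C(5,5)·0.97^5·0.03^0 = 0.858734
Sum = 0.9997

0.9997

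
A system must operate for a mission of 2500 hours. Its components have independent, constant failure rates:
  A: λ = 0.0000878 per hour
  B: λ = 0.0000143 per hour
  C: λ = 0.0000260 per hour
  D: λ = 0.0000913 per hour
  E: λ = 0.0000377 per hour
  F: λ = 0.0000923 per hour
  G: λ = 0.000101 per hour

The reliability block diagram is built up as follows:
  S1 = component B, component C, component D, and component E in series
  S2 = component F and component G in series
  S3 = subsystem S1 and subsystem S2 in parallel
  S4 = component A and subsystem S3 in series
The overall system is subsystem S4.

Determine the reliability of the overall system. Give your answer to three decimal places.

0.697

R(A) = exp(−0.0000878 × 2500) = 0.80292
R(B) = exp(−0.0000143 × 2500) = 0.96488
R(C) = exp(−0.0000260 × 2500) = 0.93707
R(D) = exp(−0.0000913 × 2500) = 0.79593
R(E) = exp(−0.0000377 × 2500) = 0.91006
R(F) = exp(−0.0000923 × 2500) = 0.79394
R(G) = exp(−0.000101 × 2500) = 0.77686
Series (B, C, D, and E): 0.96488 × 0.93707 × 0.79593 × 0.91006 = 0.65492
Series (F and G): 0.79394 × 0.77686 = 0.61678
Parallel ([0.65492] and [0.61678]): 1 − (1 − 0.65492)(1 − 0.61678) = 0.86776
Series (A and [0.86776]): 0.80292 × 0.86776 = 0.697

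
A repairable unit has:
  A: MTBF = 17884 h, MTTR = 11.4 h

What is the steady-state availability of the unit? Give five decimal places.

A(A) = MTBF/(MTBF+MTTR) = 17884/(17884+11.4) = 0.99936

0.99936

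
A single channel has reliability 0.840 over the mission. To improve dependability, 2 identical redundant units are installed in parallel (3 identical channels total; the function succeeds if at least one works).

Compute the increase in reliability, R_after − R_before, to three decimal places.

0.156

R_before = 0.840
R_after = 1 − (1 − 0.840)^3 = 0.996
ΔR = 0.996 − 0.840 = 0.156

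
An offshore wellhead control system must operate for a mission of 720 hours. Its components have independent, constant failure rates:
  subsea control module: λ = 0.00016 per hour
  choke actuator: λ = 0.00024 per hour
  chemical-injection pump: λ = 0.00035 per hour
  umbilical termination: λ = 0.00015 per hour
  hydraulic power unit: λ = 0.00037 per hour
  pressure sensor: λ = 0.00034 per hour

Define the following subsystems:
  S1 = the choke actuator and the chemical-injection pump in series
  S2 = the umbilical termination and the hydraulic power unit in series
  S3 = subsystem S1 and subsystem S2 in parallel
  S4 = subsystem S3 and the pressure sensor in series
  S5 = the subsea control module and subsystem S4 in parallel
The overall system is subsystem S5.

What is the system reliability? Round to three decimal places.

0.967

R(subsea control module) = exp(−0.00016 × 720) = 0.89119
R(choke actuator) = exp(−0.00024 × 720) = 0.84131
R(chemical-injection pump) = exp(−0.00035 × 720) = 0.77724
R(umbilical termination) = exp(−0.00015 × 720) = 0.89763
R(hydraulic power unit) = exp(−0.00037 × 720) = 0.76613
R(pressure sensor) = exp(−0.00034 × 720) = 0.78286
Series (choke actuator and chemical-injection pump): 0.84131 × 0.77724 = 0.65390
Series (umbilical termination and hydraulic power unit): 0.89763 × 0.76613 = 0.68770
Parallel ([0.65390] and [0.68770]): 1 − (1 − 0.65390)(1 − 0.68770) = 0.89191
Series ([0.89191] and pressure sensor): 0.89191 × 0.78286 = 0.69824
Parallel (subsea control module and [0.69824]): 1 − (1 − 0.89119)(1 − 0.69824) = 0.967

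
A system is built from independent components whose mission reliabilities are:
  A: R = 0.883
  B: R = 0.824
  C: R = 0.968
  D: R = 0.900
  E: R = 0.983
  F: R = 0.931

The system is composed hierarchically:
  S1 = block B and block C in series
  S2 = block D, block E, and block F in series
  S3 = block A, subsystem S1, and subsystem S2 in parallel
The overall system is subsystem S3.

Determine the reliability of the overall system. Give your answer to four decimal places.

0.9958

Series (B and C): 0.824000 × 0.968000 = 0.797632
Series (D, E, and F): 0.900000 × 0.983000 × 0.931000 = 0.823656
Parallel (A, [0.797632], and [0.823656]): 1 − (1 − 0.883000)(1 − 0.797632)(1 − 0.823656) = 0.9958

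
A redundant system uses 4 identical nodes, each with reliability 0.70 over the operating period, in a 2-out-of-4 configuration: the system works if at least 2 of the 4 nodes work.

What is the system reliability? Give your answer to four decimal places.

R = Σ_{i=2}^{4} C(4,i) p^i (1−p)^{4−i} with p = 0.70
C(4,2)·0.70^2·0.30^2 = 0.264600
C(4,3)·0.70^3·0.30^1 = 0.411600
C(4,4)·0.70^4·0.30^0 = 0.240100
Sum = 0.9163

0.9163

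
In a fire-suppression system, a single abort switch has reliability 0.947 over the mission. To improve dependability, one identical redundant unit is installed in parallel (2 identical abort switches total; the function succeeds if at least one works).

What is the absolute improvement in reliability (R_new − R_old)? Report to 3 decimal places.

R_before = 0.947
R_after = 1 − (1 − 0.947)^2 = 0.997
ΔR = 0.997 − 0.947 = 0.050

0.050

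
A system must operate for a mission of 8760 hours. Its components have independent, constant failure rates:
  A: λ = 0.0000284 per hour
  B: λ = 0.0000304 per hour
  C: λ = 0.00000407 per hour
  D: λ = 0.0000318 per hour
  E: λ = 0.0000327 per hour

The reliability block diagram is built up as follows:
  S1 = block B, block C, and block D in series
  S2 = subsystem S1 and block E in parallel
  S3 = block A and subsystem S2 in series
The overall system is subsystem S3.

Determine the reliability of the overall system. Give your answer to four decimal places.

0.6942

R(A) = exp(−0.0000284 × 8760) = 0.779748
R(B) = exp(−0.0000304 × 8760) = 0.766206
R(C) = exp(−0.00000407 × 8760) = 0.964975
R(D) = exp(−0.0000318 × 8760) = 0.756867
R(E) = exp(−0.0000327 × 8760) = 0.750923
Series (B, C, and D): 0.766206 × 0.964975 × 0.756867 = 0.559604
Parallel ([0.559604] and E): 1 − (1 − 0.559604)(1 − 0.750923) = 0.890307
Series (A and [0.890307]): 0.779748 × 0.890307 = 0.6942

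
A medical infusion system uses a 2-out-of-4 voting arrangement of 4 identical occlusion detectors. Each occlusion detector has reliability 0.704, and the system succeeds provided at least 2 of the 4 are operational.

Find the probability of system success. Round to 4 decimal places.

0.9193

R = Σ_{i=2}^{4} C(4,i) p^i (1−p)^{4−i} with p = 0.704
C(4,2)·0.704^2·0.296^2 = 0.260543
C(4,3)·0.704^3·0.296^1 = 0.413114
C(4,4)·0.704^4·0.296^0 = 0.245635
Sum = 0.9193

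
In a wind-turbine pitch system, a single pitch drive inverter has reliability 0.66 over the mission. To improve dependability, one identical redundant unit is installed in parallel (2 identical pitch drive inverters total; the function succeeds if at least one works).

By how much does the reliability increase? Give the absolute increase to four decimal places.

0.2244

R_before = 0.66
R_after = 1 − (1 − 0.66)^2 = 0.8844
ΔR = 0.8844 − 0.66 = 0.2244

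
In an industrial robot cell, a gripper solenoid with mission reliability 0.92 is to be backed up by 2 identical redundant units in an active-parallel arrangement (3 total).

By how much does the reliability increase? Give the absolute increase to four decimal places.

0.0795

R_before = 0.92
R_after = 1 − (1 − 0.92)^3 = 0.9995
ΔR = 0.9995 − 0.92 = 0.0795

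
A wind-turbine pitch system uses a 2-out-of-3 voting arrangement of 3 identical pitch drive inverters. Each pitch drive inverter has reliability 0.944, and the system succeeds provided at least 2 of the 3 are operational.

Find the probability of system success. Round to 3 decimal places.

R = Σ_{i=2}^{3} C(3,i) p^i (1−p)^{3−i} with p = 0.944
C(3,2)·0.944^2·0.056^1 = 0.14971
C(3,3)·0.944^3·0.056^0 = 0.84123
Sum = 0.991

0.991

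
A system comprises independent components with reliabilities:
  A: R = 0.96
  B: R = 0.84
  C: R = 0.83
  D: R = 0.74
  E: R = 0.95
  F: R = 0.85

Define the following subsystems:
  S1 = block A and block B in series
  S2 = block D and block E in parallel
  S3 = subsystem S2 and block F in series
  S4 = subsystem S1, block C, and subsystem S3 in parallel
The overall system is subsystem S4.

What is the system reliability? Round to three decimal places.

0.995

Series (A and B): 0.96000 × 0.84000 = 0.80640
Parallel (D and E): 1 − (1 − 0.74000)(1 − 0.95000) = 0.98700
Series ([0.98700] and F): 0.98700 × 0.85000 = 0.83895
Parallel ([0.80640], C, and [0.83895]): 1 − (1 − 0.80640)(1 − 0.83000)(1 − 0.83895) = 0.995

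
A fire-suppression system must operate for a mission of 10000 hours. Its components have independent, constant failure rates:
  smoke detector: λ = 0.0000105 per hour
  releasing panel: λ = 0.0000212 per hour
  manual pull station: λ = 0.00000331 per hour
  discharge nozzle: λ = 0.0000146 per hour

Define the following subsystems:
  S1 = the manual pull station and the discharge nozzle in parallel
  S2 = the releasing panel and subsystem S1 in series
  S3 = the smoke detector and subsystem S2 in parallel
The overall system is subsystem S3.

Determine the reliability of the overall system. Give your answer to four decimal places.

R(smoke detector) = exp(−0.0000105 × 10000) = 0.900325
R(releasing panel) = exp(−0.0000212 × 10000) = 0.808965
R(manual pull station) = exp(−0.00000331 × 10000) = 0.967442
R(discharge nozzle) = exp(−0.0000146 × 10000) = 0.864158
Parallel (manual pull station and discharge nozzle): 1 − (1 − 0.967442)(1 − 0.864158) = 0.995577
Series (releasing panel and [0.995577]): 0.808965 × 0.995577 = 0.805387
Parallel (smoke detector and [0.805387]): 1 − (1 − 0.900325)(1 − 0.805387) = 0.9806

0.9806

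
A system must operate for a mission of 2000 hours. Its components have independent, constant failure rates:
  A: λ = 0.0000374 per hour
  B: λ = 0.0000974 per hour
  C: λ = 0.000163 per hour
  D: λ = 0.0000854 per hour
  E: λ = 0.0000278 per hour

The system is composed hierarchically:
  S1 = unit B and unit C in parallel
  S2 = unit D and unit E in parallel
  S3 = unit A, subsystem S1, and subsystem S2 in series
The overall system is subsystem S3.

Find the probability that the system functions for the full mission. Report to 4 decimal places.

0.8747

R(A) = exp(−0.0000374 × 2000) = 0.927929
R(B) = exp(−0.0000974 × 2000) = 0.822999
R(C) = exp(−0.000163 × 2000) = 0.721805
R(D) = exp(−0.0000854 × 2000) = 0.842990
R(E) = exp(−0.0000278 × 2000) = 0.945917
Parallel (B and C): 1 − (1 − 0.822999)(1 − 0.721805) = 0.950759
Parallel (D and E): 1 − (1 − 0.842990)(1 − 0.945917) = 0.991508
Series (A, [0.950759], and [0.991508]): 0.927929 × 0.950759 × 0.991508 = 0.8747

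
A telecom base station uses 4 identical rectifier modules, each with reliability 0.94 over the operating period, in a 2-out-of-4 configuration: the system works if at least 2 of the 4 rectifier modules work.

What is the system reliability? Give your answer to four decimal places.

0.9992

R = Σ_{i=2}^{4} C(4,i) p^i (1−p)^{4−i} with p = 0.94
C(4,2)·0.94^2·0.06^2 = 0.019086
C(4,3)·0.94^3·0.06^1 = 0.199340
C(4,4)·0.94^4·0.06^0 = 0.780749
Sum = 0.9992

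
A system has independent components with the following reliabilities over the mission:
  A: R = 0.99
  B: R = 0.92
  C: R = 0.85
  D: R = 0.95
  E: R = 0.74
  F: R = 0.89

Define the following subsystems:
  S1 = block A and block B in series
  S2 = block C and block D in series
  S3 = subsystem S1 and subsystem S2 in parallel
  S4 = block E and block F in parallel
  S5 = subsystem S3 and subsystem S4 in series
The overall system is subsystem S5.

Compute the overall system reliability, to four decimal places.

0.9547

Series (A and B): 0.990000 × 0.920000 = 0.910800
Series (C and D): 0.850000 × 0.950000 = 0.807500
Parallel ([0.910800] and [0.807500]): 1 − (1 − 0.910800)(1 − 0.807500) = 0.982829
Parallel (E and F): 1 − (1 − 0.740000)(1 − 0.890000) = 0.971400
Series ([0.982829] and [0.971400]): 0.982829 × 0.971400 = 0.9547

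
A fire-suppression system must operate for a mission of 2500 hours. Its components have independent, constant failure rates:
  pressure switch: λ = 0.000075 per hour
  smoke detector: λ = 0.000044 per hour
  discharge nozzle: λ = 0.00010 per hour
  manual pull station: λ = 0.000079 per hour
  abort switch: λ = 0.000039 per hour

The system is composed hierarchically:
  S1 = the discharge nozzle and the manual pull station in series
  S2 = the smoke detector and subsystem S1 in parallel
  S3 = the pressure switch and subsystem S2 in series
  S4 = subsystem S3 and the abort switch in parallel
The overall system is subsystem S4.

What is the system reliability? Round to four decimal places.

0.9812

R(pressure switch) = exp(−0.000075 × 2500) = 0.829029
R(smoke detector) = exp(−0.000044 × 2500) = 0.895834
R(discharge nozzle) = exp(−0.00010 × 2500) = 0.778801
R(manual pull station) = exp(−0.000079 × 2500) = 0.820780
R(abort switch) = exp(−0.000039 × 2500) = 0.907102
Series (discharge nozzle and manual pull station): 0.778801 × 0.820780 = 0.639224
Parallel (smoke detector and [0.639224]): 1 − (1 − 0.895834)(1 − 0.639224) = 0.962419
Series (pressure switch and [0.962419]): 0.829029 × 0.962419 = 0.797873
Parallel ([0.797873] and abort switch): 1 − (1 − 0.797873)(1 − 0.907102) = 0.9812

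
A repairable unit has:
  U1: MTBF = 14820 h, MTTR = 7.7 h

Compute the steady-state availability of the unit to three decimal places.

A(U1) = MTBF/(MTBF+MTTR) = 14820/(14820+7.7) = 0.999

0.999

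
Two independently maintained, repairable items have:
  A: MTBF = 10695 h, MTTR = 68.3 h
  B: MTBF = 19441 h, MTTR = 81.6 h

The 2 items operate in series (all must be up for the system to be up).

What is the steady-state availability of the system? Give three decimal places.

A(A) = MTBF/(MTBF+MTTR) = 10695/(10695+68.3) = 0.993654
A(B) = MTBF/(MTBF+MTTR) = 19441/(19441+81.6) = 0.995820
Series availability: 0.993654 × 0.995820 = 0.990

0.990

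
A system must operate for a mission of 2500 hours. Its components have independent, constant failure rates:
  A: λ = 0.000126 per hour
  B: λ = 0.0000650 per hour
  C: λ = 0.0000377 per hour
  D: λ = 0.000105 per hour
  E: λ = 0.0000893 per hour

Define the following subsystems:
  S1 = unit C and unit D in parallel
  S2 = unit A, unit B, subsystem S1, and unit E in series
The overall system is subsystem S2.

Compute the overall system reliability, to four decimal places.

R(A) = exp(−0.000126 × 2500) = 0.729789
R(B) = exp(−0.0000650 × 2500) = 0.850016
R(C) = exp(−0.0000377 × 2500) = 0.910055
R(D) = exp(−0.000105 × 2500) = 0.769126
R(E) = exp(−0.0000893 × 2500) = 0.799915
Parallel (C and D): 1 − (1 − 0.910055)(1 − 0.769126) = 0.979234
Series (A, B, [0.979234], and E): 0.729789 × 0.850016 × 0.979234 × 0.799915 = 0.4859

0.4859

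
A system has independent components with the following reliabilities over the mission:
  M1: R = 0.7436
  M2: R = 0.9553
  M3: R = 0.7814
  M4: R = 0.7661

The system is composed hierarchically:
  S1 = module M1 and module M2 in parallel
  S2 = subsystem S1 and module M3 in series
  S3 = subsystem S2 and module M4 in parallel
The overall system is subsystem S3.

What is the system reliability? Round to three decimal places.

0.947

Parallel (M1 and M2): 1 − (1 − 0.74360)(1 − 0.95530) = 0.98854
Series ([0.98854] and M3): 0.98854 × 0.78140 = 0.77245
Parallel ([0.77245] and M4): 1 − (1 − 0.77245)(1 − 0.76610) = 0.947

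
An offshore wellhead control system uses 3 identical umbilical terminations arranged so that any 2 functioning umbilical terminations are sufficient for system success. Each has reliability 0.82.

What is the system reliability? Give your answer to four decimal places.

0.9145

R = Σ_{i=2}^{3} C(3,i) p^i (1−p)^{3−i} with p = 0.82
C(3,2)·0.82^2·0.18^1 = 0.363096
C(3,3)·0.82^3·0.18^0 = 0.551368
Sum = 0.9145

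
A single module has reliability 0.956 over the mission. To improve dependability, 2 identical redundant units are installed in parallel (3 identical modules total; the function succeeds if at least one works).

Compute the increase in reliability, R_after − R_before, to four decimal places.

0.0439

R_before = 0.956
R_after = 1 − (1 − 0.956)^3 = 0.9999
ΔR = 0.9999 − 0.956 = 0.0439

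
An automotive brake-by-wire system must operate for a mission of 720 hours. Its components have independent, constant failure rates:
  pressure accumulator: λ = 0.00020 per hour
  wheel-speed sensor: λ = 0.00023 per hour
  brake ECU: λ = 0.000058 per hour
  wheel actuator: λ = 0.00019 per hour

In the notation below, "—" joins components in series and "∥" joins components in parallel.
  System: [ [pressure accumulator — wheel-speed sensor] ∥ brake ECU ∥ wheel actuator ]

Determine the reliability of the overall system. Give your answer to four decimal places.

R(pressure accumulator) = exp(−0.00020 × 720) = 0.865888
R(wheel-speed sensor) = exp(−0.00023 × 720) = 0.847385
R(brake ECU) = exp(−0.000058 × 720) = 0.959100
R(wheel actuator) = exp(−0.00019 × 720) = 0.872145
Series (pressure accumulator and wheel-speed sensor): 0.865888 × 0.847385 = 0.733741
Parallel ([0.733741], brake ECU, and wheel actuator): 1 − (1 − 0.733741)(1 − 0.959100)(1 − 0.872145) = 0.9986

0.9986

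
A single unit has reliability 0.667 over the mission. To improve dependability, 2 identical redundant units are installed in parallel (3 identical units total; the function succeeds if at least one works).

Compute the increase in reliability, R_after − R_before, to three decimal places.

0.296

R_before = 0.667
R_after = 1 − (1 − 0.667)^3 = 0.963
ΔR = 0.963 − 0.667 = 0.296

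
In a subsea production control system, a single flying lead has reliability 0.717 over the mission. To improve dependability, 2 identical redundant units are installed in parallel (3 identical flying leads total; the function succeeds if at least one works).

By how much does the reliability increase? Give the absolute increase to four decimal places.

R_before = 0.717
R_after = 1 − (1 − 0.717)^3 = 0.9773
ΔR = 0.9773 − 0.717 = 0.2603

0.2603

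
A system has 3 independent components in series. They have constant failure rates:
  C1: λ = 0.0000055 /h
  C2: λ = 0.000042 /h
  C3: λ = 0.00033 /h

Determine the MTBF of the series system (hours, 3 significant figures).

2650

Series of exponential components: λ_sys = Σ λ_i
λ_sys = 0.0000055 + 0.000042 + 0.00033 = 3.7750e-04 /h
MTBF = 1 / λ_sys = 2650 h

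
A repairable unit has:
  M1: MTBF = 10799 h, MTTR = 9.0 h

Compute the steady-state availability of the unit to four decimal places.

0.9992

A(M1) = MTBF/(MTBF+MTTR) = 10799/(10799+9.0) = 0.9992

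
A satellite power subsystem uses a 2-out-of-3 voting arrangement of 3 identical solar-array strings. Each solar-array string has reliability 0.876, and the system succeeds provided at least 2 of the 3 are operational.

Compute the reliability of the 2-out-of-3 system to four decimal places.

R = Σ_{i=2}^{3} C(3,i) p^i (1−p)^{3−i} with p = 0.876
C(3,2)·0.876^2·0.124^1 = 0.285464
C(3,3)·0.876^3·0.124^0 = 0.672221
Sum = 0.9577

0.9577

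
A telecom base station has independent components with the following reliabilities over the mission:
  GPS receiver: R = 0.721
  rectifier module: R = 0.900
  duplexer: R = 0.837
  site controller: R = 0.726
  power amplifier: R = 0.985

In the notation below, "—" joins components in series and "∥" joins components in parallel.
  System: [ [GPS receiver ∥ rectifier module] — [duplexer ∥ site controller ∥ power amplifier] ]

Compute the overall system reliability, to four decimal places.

0.9714

Parallel (GPS receiver and rectifier module): 1 − (1 − 0.721000)(1 − 0.900000) = 0.972100
Parallel (duplexer, site controller, and power amplifier): 1 − (1 − 0.837000)(1 − 0.726000)(1 − 0.985000) = 0.999330
Series ([0.972100] and [0.999330]): 0.972100 × 0.999330 = 0.9714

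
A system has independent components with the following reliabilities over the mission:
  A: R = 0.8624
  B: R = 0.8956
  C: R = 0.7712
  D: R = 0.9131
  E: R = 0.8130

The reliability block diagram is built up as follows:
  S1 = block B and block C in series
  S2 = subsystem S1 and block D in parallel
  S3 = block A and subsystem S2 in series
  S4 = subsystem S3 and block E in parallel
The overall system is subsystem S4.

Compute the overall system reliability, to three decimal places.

0.970

Series (B and C): 0.89560 × 0.77120 = 0.69069
Parallel ([0.69069] and D): 1 − (1 − 0.69069)(1 − 0.91310) = 0.97312
Series (A and [0.97312]): 0.86240 × 0.97312 = 0.83922
Parallel ([0.83922] and E): 1 − (1 − 0.83922)(1 − 0.81300) = 0.970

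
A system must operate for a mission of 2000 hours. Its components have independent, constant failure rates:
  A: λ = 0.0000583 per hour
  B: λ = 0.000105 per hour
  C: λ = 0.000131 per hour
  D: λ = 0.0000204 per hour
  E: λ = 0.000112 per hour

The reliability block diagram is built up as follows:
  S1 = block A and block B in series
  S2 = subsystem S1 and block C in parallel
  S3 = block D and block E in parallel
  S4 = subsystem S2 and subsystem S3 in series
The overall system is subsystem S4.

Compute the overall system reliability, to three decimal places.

0.928

R(A) = exp(−0.0000583 × 2000) = 0.88994
R(B) = exp(−0.000105 × 2000) = 0.81058
R(C) = exp(−0.000131 × 2000) = 0.76951
R(D) = exp(−0.0000204 × 2000) = 0.96002
R(E) = exp(−0.000112 × 2000) = 0.79932
Series (A and B): 0.88994 × 0.81058 = 0.72137
Parallel ([0.72137] and C): 1 − (1 − 0.72137)(1 − 0.76951) = 0.93578
Parallel (D and E): 1 − (1 − 0.96002)(1 − 0.79932) = 0.99198
Series ([0.93578] and [0.99198]): 0.93578 × 0.99198 = 0.928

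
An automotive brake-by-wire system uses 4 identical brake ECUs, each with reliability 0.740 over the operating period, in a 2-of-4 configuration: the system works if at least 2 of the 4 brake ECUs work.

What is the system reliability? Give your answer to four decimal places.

0.9434

R = Σ_{i=2}^{4} C(4,i) p^i (1−p)^{4−i} with p = 0.740
C(4,2)·0.740^2·0.260^2 = 0.222107
C(4,3)·0.740^3·0.260^1 = 0.421433
C(4,4)·0.740^4·0.260^0 = 0.299866
Sum = 0.9434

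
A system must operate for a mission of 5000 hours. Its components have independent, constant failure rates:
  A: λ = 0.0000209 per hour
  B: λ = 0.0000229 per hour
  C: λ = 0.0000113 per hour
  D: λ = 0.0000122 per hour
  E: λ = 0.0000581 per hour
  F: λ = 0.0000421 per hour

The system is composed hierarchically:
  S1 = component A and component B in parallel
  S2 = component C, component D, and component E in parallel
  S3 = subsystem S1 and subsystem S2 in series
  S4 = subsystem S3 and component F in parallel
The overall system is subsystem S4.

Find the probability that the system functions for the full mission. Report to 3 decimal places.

0.998

R(A) = exp(−0.0000209 × 5000) = 0.90077
R(B) = exp(−0.0000229 × 5000) = 0.89181
R(C) = exp(−0.0000113 × 5000) = 0.94507
R(D) = exp(−0.0000122 × 5000) = 0.94082
R(E) = exp(−0.0000581 × 5000) = 0.74789
R(F) = exp(−0.0000421 × 5000) = 0.81018
Parallel (A and B): 1 − (1 − 0.90077)(1 − 0.89181) = 0.98926
Parallel (C, D, and E): 1 − (1 − 0.94507)(1 − 0.94082)(1 − 0.74789) = 0.99918
Series ([0.98926] and [0.99918]): 0.98926 × 0.99918 = 0.98845
Parallel ([0.98845] and F): 1 − (1 − 0.98845)(1 − 0.81018) = 0.998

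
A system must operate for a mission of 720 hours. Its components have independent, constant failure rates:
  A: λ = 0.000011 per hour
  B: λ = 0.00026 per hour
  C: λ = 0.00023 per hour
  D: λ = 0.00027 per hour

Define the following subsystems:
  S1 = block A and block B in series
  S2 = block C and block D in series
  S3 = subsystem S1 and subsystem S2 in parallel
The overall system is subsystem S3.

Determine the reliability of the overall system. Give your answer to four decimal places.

R(A) = exp(−0.000011 × 720) = 0.992111
R(B) = exp(−0.00026 × 720) = 0.829278
R(C) = exp(−0.00023 × 720) = 0.847385
R(D) = exp(−0.00027 × 720) = 0.823329
Series (A and B): 0.992111 × 0.829278 = 0.822736
Series (C and D): 0.847385 × 0.823329 = 0.697677
Parallel ([0.822736] and [0.697677]): 1 − (1 − 0.822736)(1 − 0.697677) = 0.9464

0.9464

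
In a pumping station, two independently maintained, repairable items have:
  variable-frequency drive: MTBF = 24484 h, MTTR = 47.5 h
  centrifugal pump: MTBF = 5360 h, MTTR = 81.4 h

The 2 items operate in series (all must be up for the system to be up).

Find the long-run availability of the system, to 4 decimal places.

A(variable-frequency drive) = MTBF/(MTBF+MTTR) = 24484/(24484+47.5) = 0.998064
A(centrifugal pump) = MTBF/(MTBF+MTTR) = 5360/(5360+81.4) = 0.985041
Series availability: 0.998064 × 0.985041 = 0.9831

0.9831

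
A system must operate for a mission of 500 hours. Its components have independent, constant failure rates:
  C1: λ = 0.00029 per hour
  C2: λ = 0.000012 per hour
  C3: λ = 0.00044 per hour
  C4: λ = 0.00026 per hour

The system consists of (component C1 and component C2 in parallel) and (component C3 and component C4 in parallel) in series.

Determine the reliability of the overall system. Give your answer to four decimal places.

0.9751

R(C1) = exp(−0.00029 × 500) = 0.865022
R(C2) = exp(−0.000012 × 500) = 0.994018
R(C3) = exp(−0.00044 × 500) = 0.802519
R(C4) = exp(−0.00026 × 500) = 0.878095
Parallel (C1 and C2): 1 − (1 − 0.865022)(1 − 0.994018) = 0.999193
Parallel (C3 and C4): 1 − (1 − 0.802519)(1 − 0.878095) = 0.975926
Series ([0.999193] and [0.975926]): 0.999193 × 0.975926 = 0.9751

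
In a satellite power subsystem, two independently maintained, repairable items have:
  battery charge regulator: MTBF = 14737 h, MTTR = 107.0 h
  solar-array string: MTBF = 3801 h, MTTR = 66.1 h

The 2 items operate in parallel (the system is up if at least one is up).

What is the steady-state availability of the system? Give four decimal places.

0.9999

A(battery charge regulator) = MTBF/(MTBF+MTTR) = 14737/(14737+107.0) = 0.992792
A(solar-array string) = MTBF/(MTBF+MTTR) = 3801/(3801+66.1) = 0.982907
Parallel availability: 1 − (1 − 0.992792)(1 − 0.982907) = 0.9999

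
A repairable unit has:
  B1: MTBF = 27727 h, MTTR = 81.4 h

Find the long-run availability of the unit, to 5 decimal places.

0.99707

A(B1) = MTBF/(MTBF+MTTR) = 27727/(27727+81.4) = 0.99707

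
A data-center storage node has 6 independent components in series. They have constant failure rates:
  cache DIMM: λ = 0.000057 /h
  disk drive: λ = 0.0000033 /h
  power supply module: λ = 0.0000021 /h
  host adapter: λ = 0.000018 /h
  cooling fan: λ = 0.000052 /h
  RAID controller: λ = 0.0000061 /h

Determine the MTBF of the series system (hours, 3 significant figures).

7220

Series of exponential components: λ_sys = Σ λ_i
λ_sys = 0.000057 + 0.0000033 + 0.0000021 + 0.000018 + 0.000052 + 0.0000061 = 1.3850e-04 /h
MTBF = 1 / λ_sys = 7220 h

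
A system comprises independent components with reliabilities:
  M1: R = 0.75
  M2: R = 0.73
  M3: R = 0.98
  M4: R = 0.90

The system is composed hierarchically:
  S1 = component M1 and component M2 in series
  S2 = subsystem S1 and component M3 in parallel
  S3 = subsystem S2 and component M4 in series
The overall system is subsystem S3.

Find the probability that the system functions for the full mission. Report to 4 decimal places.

Series (M1 and M2): 0.750000 × 0.730000 = 0.547500
Parallel ([0.547500] and M3): 1 − (1 − 0.547500)(1 − 0.980000) = 0.990950
Series ([0.990950] and M4): 0.990950 × 0.900000 = 0.8919

0.8919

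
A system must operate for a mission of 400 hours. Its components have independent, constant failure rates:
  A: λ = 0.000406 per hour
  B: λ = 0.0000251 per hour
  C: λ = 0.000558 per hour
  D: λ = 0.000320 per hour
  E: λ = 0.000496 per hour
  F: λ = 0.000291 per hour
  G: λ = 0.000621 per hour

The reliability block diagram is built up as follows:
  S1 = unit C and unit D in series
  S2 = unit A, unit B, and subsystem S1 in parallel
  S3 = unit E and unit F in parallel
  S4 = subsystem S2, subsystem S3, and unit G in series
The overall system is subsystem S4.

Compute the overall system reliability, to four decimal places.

0.7643

R(A) = exp(−0.000406 × 400) = 0.850101
R(B) = exp(−0.0000251 × 400) = 0.990010
R(C) = exp(−0.000558 × 400) = 0.799955
R(D) = exp(−0.000320 × 400) = 0.879853
R(E) = exp(−0.000496 × 400) = 0.820042
R(F) = exp(−0.000291 × 400) = 0.890119
R(G) = exp(−0.000621 × 400) = 0.780048
Series (C and D): 0.799955 × 0.879853 = 0.703843
Parallel (A, B, and [0.703843]): 1 − (1 − 0.850101)(1 − 0.990010)(1 − 0.703843) = 0.999557
Parallel (E and F): 1 − (1 − 0.820042)(1 − 0.890119) = 0.980226
Series ([0.999557], [0.980226], and G): 0.999557 × 0.980226 × 0.780048 = 0.7643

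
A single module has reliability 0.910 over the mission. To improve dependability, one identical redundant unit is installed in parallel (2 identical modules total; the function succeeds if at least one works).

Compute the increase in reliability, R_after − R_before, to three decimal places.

0.082

R_before = 0.910
R_after = 1 − (1 − 0.910)^2 = 0.992
ΔR = 0.992 − 0.910 = 0.082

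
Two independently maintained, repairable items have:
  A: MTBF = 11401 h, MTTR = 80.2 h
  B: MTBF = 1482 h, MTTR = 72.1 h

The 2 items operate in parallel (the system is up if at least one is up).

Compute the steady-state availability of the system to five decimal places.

0.99968

A(A) = MTBF/(MTBF+MTTR) = 11401/(11401+80.2) = 0.993015
A(B) = MTBF/(MTBF+MTTR) = 1482/(1482+72.1) = 0.953607
Parallel availability: 1 − (1 − 0.993015)(1 − 0.953607) = 0.99968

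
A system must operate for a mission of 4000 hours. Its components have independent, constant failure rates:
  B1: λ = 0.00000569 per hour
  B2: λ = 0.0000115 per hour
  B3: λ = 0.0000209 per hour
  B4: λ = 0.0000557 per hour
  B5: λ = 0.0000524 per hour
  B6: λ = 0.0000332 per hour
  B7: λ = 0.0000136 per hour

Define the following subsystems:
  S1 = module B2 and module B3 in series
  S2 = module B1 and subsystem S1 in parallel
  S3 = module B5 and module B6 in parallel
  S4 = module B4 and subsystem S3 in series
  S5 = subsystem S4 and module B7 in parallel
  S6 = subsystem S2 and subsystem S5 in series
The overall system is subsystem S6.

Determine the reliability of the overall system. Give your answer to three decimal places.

R(B1) = exp(−0.00000569 × 4000) = 0.97750
R(B2) = exp(−0.0000115 × 4000) = 0.95504
R(B3) = exp(−0.0000209 × 4000) = 0.91980
R(B4) = exp(−0.0000557 × 4000) = 0.80027
R(B5) = exp(−0.0000524 × 4000) = 0.81091
R(B6) = exp(−0.0000332 × 4000) = 0.87564
R(B7) = exp(−0.0000136 × 4000) = 0.94705
Series (B2 and B3): 0.95504 × 0.91980 = 0.87845
Parallel (B1 and [0.87845]): 1 − (1 − 0.97750)(1 − 0.87845) = 0.99727
Parallel (B5 and B6): 1 − (1 − 0.81091)(1 − 0.87564) = 0.97648
Series (B4 and [0.97648]): 0.80027 × 0.97648 = 0.78145
Parallel ([0.78145] and B7): 1 − (1 − 0.78145)(1 − 0.94705) = 0.98843
Series ([0.99727] and [0.98843]): 0.99727 × 0.98843 = 0.986

0.986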